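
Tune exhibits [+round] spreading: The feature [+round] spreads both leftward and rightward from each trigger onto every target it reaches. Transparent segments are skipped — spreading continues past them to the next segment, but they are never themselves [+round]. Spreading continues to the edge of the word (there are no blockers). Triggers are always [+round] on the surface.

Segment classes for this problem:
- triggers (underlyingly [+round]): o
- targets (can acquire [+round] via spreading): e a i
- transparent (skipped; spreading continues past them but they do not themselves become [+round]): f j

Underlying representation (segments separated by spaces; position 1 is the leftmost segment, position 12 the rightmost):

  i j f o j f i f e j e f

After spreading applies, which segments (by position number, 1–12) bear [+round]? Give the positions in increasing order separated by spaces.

1 4 7 9 11

From /o/ at 4 rightward: 5 /j/ transparent; 6 /f/ transparent; 7 /i/ → [+round]; 8 /f/ transparent; 9 /e/ → [+round]; 10 /j/ transparent; 11 /e/ → [+round]; 12 /f/ transparent; word edge.
From /o/ at 4 leftward: 3 /f/ transparent; 2 /j/ transparent; 1 /i/ → [+round]; word edge.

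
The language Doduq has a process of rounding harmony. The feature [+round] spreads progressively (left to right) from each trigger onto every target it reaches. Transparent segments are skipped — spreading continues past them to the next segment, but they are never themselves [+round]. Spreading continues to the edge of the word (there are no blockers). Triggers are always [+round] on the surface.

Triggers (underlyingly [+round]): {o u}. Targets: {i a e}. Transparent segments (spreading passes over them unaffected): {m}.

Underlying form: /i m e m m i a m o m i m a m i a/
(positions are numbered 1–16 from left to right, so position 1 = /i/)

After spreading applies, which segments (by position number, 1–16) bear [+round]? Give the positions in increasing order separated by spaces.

From /o/ at 9 rightward: 10 /m/ transparent; 11 /i/ → [+round]; 12 /m/ transparent; 13 /a/ → [+round]; 14 /m/ transparent; 15 /i/ → [+round]; 16 /a/ → [+round]; word edge.
Targets with no active source: positions 1 3 6 7 stay [-round].

9 11 13 15 16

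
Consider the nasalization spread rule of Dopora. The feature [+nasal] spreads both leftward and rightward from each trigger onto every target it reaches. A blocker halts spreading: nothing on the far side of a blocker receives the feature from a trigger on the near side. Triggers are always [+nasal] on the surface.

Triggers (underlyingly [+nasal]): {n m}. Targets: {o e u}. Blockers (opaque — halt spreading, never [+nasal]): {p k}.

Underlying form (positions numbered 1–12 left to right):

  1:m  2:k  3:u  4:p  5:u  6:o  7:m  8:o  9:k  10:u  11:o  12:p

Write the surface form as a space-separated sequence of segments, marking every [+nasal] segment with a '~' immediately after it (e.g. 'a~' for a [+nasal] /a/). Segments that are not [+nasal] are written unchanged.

From /m/ at 1 rightward: 2 /k/ blocks.
From /m/ at 1 leftward: word edge.
From /m/ at 7 rightward: 8 /o/ → [+nasal]; 9 /k/ blocks.
From /m/ at 7 leftward: 6 /o/ → [+nasal]; 5 /u/ → [+nasal]; 4 /p/ blocks.
Targets with no active source: positions 3 10 11 stay [-nasal].
[+nasal] positions on the surface: 1 5 6 7 8.

m~ k u p u~ o~ m~ o~ k u o p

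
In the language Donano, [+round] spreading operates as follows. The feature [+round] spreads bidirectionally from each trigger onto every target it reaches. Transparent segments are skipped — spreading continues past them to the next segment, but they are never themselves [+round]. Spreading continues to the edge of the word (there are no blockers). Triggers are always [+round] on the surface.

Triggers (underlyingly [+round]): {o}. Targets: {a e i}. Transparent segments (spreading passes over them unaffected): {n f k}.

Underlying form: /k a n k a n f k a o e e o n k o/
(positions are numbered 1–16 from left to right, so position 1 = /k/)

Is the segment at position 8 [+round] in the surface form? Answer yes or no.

no

From /o/ at 10 rightward: 11 /e/ → [+round]; 12 /e/ → [+round]; 13 /o/ is itself a trigger — this domain ends here.
From /o/ at 10 leftward: 9 /a/ → [+round]; 8 /k/ transparent; 7 /f/ transparent; 6 /n/ transparent; 5 /a/ → [+round]; 4 /k/ transparent; 3 /n/ transparent; 2 /a/ → [+round]; 1 /k/ transparent; word edge.
From /o/ at 13 rightward: 14 /n/ transparent; 15 /k/ transparent; 16 /o/ is itself a trigger — this domain ends here.
From /o/ at 13 leftward: 12 /e/ → [+round]; 11 /e/ → [+round]; 10 /o/ is itself a trigger — this domain ends here.
From /o/ at 16 rightward: word edge.
From /o/ at 16 leftward: 15 /k/ transparent; 14 /n/ transparent; 13 /o/ is itself a trigger — this domain ends here.
[+round] positions on the surface: 2 5 9 10 11 12 13 16.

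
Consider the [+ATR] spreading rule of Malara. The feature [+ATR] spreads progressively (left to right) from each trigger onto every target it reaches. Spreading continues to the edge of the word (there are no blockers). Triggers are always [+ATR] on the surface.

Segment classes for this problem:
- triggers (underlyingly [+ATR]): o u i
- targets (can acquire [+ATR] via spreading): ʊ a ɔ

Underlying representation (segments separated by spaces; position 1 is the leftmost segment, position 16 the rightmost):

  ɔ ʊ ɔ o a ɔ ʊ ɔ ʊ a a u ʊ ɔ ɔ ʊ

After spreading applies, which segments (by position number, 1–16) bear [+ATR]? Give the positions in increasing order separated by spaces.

4 5 6 7 8 9 10 11 12 13 14 15 16

From /o/ at 4 rightward: 5 /a/ → [+ATR]; 6 /ɔ/ → [+ATR]; 7 /ʊ/ → [+ATR]; 8 /ɔ/ → [+ATR]; 9 /ʊ/ → [+ATR]; 10 /a/ → [+ATR]; 11 /a/ → [+ATR]; 12 /u/ is itself a trigger — this domain ends here.
From /u/ at 12 rightward: 13 /ʊ/ → [+ATR]; 14 /ɔ/ → [+ATR]; 15 /ɔ/ → [+ATR]; 16 /ʊ/ → [+ATR]; word edge.
Targets with no active source: positions 1 2 3 stay [-ATR].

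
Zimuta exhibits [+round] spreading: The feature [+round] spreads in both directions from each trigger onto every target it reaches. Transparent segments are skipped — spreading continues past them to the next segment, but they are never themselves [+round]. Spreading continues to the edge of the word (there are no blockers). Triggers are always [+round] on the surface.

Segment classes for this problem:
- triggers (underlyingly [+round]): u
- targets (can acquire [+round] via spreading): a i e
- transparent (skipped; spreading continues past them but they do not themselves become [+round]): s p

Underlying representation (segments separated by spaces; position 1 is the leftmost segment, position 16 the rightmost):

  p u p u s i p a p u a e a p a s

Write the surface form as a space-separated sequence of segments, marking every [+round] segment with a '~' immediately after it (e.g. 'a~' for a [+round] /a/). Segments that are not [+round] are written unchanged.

p u~ p u~ s i~ p a~ p u~ a~ e~ a~ p a~ s

From /u/ at 2 rightward: 3 /p/ transparent; 4 /u/ is itself a trigger — this domain ends here.
From /u/ at 2 leftward: 1 /p/ transparent; word edge.
From /u/ at 4 rightward: 5 /s/ transparent; 6 /i/ → [+round]; 7 /p/ transparent; 8 /a/ → [+round]; 9 /p/ transparent; 10 /u/ is itself a trigger — this domain ends here.
From /u/ at 4 leftward: 3 /p/ transparent; 2 /u/ is itself a trigger — this domain ends here.
From /u/ at 10 rightward: 11 /a/ → [+round]; 12 /e/ → [+round]; 13 /a/ → [+round]; 14 /p/ transparent; 15 /a/ → [+round]; 16 /s/ transparent; word edge.
From /u/ at 10 leftward: 9 /p/ transparent; 8 /a/ → [+round]; 7 /p/ transparent; 6 /i/ → [+round]; 5 /s/ transparent; 4 /u/ is itself a trigger — this domain ends here.
[+round] positions on the surface: 2 4 6 8 10 11 12 13 15.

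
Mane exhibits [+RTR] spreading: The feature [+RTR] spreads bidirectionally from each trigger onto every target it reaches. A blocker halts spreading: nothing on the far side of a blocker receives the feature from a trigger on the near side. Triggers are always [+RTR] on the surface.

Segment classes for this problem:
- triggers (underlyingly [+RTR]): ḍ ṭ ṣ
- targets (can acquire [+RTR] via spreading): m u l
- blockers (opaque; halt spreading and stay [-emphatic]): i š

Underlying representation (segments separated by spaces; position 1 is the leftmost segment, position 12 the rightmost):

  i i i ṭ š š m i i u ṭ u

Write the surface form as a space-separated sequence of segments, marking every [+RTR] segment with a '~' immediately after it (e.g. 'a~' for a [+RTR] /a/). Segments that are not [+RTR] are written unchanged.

i i i ṭ~ š š m i i u~ ṭ~ u~

From /ṭ/ at 4 rightward: 5 /š/ blocks.
From /ṭ/ at 4 leftward: 3 /i/ blocks.
From /ṭ/ at 11 rightward: 12 /u/ → [+RTR]; word edge.
From /ṭ/ at 11 leftward: 10 /u/ → [+RTR]; 9 /i/ blocks.
Target with no active source: position 7 stays [-emphatic].
[+RTR] positions on the surface: 4 10 11 12.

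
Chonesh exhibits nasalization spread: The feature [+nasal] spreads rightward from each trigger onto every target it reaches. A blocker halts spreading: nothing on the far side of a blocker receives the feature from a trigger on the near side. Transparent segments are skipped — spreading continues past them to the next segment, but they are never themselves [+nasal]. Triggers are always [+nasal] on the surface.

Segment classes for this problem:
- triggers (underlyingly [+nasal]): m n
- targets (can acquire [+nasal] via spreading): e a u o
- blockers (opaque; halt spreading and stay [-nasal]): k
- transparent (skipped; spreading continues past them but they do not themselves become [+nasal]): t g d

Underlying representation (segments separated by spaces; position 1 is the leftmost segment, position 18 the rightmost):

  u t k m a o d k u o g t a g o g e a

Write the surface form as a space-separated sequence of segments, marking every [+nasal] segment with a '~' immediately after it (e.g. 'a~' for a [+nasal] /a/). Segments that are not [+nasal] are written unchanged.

u t k m~ a~ o~ d k u o g t a g o g e a

From /m/ at 4 rightward: 5 /a/ → [+nasal]; 6 /o/ → [+nasal]; 7 /d/ transparent; 8 /k/ blocks.
Targets with no active source: positions 1 9 10 13 15 17 18 stay [-nasal].
[+nasal] positions on the surface: 4 5 6.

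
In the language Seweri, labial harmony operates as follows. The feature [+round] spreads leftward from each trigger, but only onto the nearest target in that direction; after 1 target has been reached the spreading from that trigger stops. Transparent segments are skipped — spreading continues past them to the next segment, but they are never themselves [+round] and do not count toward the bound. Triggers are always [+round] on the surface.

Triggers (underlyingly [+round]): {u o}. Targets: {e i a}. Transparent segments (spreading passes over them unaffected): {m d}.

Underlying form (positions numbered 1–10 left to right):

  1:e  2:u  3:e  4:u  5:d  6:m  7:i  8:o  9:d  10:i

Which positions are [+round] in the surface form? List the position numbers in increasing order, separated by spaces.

1 2 3 4 7 8

From /u/ at 2 leftward: 1 /e/ → [+round]; bound reached.
From /u/ at 4 leftward: 3 /e/ → [+round]; bound reached.
From /o/ at 8 leftward: 7 /i/ → [+round]; bound reached.
Target with no active source: position 10 stays [-round].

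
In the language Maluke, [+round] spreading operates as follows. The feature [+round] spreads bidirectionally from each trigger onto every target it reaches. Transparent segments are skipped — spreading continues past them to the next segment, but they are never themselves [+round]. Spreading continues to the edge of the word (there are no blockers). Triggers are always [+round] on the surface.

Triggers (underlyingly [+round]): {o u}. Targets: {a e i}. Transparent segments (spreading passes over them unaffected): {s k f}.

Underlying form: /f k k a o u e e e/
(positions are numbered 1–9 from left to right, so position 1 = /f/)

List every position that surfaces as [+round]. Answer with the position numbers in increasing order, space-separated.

4 5 6 7 8 9

From /o/ at 5 rightward: 6 /u/ is itself a trigger — this domain ends here.
From /o/ at 5 leftward: 4 /a/ → [+round]; 3 /k/ transparent; 2 /k/ transparent; 1 /f/ transparent; word edge.
From /u/ at 6 rightward: 7 /e/ → [+round]; 8 /e/ → [+round]; 9 /e/ → [+round]; word edge.
From /u/ at 6 leftward: 5 /o/ is itself a trigger — this domain ends here.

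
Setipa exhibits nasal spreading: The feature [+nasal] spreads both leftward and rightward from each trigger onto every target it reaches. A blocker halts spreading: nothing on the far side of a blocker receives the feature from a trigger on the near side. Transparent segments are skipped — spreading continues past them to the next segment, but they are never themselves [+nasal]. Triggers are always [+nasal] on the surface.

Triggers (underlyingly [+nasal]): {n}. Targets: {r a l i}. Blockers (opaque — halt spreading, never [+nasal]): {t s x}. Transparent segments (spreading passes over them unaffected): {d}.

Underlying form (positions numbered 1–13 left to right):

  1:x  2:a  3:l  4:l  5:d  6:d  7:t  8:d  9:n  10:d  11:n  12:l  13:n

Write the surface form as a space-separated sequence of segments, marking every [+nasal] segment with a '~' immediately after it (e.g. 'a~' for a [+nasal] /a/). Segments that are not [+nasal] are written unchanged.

x a l l d d t d n~ d n~ l~ n~

From /n/ at 9 rightward: 10 /d/ transparent; 11 /n/ is itself a trigger — this domain ends here.
From /n/ at 9 leftward: 8 /d/ transparent; 7 /t/ blocks.
From /n/ at 11 rightward: 12 /l/ → [+nasal]; 13 /n/ is itself a trigger — this domain ends here.
From /n/ at 11 leftward: 10 /d/ transparent; 9 /n/ is itself a trigger — this domain ends here.
From /n/ at 13 rightward: word edge.
From /n/ at 13 leftward: 12 /l/ → [+nasal]; 11 /n/ is itself a trigger — this domain ends here.
Targets with no active source: positions 2 3 4 stay [-nasal].
[+nasal] positions on the surface: 9 11 12 13.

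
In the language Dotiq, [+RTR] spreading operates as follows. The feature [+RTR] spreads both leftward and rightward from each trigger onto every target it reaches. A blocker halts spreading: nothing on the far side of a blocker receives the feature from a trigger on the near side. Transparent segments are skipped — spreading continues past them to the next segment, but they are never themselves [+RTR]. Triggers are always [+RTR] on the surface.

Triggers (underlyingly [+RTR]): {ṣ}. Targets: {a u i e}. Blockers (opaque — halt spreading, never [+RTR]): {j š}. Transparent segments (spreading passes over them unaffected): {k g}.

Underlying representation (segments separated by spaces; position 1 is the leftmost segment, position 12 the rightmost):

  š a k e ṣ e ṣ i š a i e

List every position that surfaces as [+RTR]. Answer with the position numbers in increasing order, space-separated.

2 4 5 6 7 8

From /ṣ/ at 5 rightward: 6 /e/ → [+RTR]; 7 /ṣ/ is itself a trigger — this domain ends here.
From /ṣ/ at 5 leftward: 4 /e/ → [+RTR]; 3 /k/ transparent; 2 /a/ → [+RTR]; 1 /š/ blocks.
From /ṣ/ at 7 rightward: 8 /i/ → [+RTR]; 9 /š/ blocks.
From /ṣ/ at 7 leftward: 6 /e/ → [+RTR]; 5 /ṣ/ is itself a trigger — this domain ends here.
Targets with no active source: positions 10 11 12 stay [-emphatic].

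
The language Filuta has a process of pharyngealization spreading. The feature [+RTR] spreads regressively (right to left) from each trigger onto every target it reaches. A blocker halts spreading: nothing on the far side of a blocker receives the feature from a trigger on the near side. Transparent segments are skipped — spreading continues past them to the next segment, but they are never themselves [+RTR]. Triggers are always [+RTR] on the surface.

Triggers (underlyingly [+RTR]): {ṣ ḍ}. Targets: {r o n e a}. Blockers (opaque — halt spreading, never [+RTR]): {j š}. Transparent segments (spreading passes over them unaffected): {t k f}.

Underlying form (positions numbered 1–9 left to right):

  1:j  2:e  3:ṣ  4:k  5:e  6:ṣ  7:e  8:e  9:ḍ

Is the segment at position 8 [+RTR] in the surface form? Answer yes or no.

yes

From /ṣ/ at 3 leftward: 2 /e/ → [+RTR]; 1 /j/ blocks.
From /ṣ/ at 6 leftward: 5 /e/ → [+RTR]; 4 /k/ transparent; 3 /ṣ/ is itself a trigger — this domain ends here.
From /ḍ/ at 9 leftward: 8 /e/ → [+RTR]; 7 /e/ → [+RTR]; 6 /ṣ/ is itself a trigger — this domain ends here.
[+RTR] positions on the surface: 2 3 5 6 7 8 9.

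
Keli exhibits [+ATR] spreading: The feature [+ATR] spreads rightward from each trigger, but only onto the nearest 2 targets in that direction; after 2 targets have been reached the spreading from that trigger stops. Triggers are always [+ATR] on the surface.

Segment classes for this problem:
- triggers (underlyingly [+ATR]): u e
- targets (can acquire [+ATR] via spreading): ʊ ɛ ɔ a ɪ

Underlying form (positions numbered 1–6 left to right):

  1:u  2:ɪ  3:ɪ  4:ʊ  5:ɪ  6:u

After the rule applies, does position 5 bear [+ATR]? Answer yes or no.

From /u/ at 1 rightward: 2 /ɪ/ → [+ATR]; 3 /ɪ/ → [+ATR]; bound reached.
From /u/ at 6 rightward: word edge.
Targets with no active source: positions 4 5 stay [-ATR].
[+ATR] positions on the surface: 1 2 3 6.

no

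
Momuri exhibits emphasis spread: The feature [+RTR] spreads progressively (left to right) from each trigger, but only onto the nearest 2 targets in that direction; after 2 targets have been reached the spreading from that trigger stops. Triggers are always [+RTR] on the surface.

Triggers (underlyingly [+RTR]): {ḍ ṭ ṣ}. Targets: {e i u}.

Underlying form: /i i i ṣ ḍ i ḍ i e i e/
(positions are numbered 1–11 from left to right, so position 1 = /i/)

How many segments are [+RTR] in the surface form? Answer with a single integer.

6

From /ṣ/ at 4 rightward: 5 /ḍ/ is itself a trigger — this domain ends here.
From /ḍ/ at 5 rightward: 6 /i/ → [+RTR]; 7 /ḍ/ is itself a trigger — this domain ends here.
From /ḍ/ at 7 rightward: 8 /i/ → [+RTR]; 9 /e/ → [+RTR]; bound reached.
Targets with no active source: positions 1 2 3 10 11 stay [-emphatic].
[+RTR] positions on the surface: 4 5 6 7 8 9.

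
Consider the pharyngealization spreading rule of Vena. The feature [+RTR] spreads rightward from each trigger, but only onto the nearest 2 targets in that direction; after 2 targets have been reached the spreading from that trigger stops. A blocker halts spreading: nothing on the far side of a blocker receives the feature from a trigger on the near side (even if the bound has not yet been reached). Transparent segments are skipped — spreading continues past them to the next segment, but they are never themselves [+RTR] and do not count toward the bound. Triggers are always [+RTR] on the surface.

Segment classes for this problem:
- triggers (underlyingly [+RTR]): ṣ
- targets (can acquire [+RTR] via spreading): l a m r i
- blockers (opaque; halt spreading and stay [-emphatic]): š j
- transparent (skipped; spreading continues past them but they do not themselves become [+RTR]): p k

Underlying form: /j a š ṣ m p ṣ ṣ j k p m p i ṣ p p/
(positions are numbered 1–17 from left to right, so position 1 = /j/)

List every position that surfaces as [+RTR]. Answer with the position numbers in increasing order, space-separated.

From /ṣ/ at 4 rightward: 5 /m/ → [+RTR]; 6 /p/ transparent; 7 /ṣ/ is itself a trigger — this domain ends here.
From /ṣ/ at 7 rightward: 8 /ṣ/ is itself a trigger — this domain ends here.
From /ṣ/ at 8 rightward: 9 /j/ blocks.
From /ṣ/ at 15 rightward: 16 /p/ transparent; 17 /p/ transparent; word edge.
Targets with no active source: positions 2 12 14 stay [-emphatic].

4 5 7 8 15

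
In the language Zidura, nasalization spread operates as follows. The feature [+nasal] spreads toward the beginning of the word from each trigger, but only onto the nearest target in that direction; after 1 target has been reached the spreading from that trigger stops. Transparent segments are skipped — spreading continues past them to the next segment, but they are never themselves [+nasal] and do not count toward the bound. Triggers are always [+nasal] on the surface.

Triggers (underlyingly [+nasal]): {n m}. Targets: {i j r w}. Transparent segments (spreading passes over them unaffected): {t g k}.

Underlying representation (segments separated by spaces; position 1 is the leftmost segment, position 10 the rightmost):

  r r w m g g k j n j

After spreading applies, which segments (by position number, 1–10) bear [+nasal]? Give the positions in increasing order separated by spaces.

3 4 8 9

From /m/ at 4 leftward: 3 /w/ → [+nasal]; bound reached.
From /n/ at 9 leftward: 8 /j/ → [+nasal]; bound reached.
Targets with no active source: positions 1 2 10 stay [-nasal].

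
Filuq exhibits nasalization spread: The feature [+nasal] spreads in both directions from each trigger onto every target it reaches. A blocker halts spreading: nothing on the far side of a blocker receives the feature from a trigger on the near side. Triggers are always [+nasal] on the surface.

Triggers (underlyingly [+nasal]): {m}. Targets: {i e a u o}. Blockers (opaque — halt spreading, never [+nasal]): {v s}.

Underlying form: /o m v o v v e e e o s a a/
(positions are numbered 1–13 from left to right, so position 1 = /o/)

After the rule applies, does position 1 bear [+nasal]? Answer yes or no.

From /m/ at 2 rightward: 3 /v/ blocks.
From /m/ at 2 leftward: 1 /o/ → [+nasal]; word edge.
Targets with no active source: positions 4 7 8 9 10 12 13 stay [-nasal].
[+nasal] positions on the surface: 1 2.

yes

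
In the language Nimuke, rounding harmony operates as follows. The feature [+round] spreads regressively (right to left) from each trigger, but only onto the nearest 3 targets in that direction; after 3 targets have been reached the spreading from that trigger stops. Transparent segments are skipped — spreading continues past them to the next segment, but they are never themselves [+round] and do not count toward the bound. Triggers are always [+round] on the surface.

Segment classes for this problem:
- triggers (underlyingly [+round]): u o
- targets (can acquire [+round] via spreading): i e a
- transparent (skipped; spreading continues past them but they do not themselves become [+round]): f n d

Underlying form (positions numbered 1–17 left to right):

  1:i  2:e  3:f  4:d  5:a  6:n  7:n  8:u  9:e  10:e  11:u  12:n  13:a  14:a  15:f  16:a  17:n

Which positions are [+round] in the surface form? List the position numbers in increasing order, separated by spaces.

1 2 5 8 9 10 11

From /u/ at 8 leftward: 7 /n/ transparent; 6 /n/ transparent; 5 /a/ → [+round]; 4 /d/ transparent; 3 /f/ transparent; 2 /e/ → [+round]; 1 /i/ → [+round]; bound reached.
From /u/ at 11 leftward: 10 /e/ → [+round]; 9 /e/ → [+round]; 8 /u/ is itself a trigger — this domain ends here.
Targets with no active source: positions 13 14 16 stay [-round].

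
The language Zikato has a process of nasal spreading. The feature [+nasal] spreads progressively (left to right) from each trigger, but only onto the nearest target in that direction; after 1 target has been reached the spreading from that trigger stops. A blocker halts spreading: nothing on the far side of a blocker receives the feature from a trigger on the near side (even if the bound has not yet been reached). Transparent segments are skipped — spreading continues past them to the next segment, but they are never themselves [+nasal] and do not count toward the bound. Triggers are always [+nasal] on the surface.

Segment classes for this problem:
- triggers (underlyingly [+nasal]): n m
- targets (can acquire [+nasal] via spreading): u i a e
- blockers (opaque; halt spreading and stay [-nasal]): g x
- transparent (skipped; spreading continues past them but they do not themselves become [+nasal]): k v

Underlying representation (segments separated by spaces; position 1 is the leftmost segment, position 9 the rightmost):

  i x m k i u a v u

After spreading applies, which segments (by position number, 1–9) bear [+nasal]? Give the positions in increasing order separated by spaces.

3 5

From /m/ at 3 rightward: 4 /k/ transparent; 5 /i/ → [+nasal]; bound reached.
Targets with no active source: positions 1 6 7 9 stay [-nasal].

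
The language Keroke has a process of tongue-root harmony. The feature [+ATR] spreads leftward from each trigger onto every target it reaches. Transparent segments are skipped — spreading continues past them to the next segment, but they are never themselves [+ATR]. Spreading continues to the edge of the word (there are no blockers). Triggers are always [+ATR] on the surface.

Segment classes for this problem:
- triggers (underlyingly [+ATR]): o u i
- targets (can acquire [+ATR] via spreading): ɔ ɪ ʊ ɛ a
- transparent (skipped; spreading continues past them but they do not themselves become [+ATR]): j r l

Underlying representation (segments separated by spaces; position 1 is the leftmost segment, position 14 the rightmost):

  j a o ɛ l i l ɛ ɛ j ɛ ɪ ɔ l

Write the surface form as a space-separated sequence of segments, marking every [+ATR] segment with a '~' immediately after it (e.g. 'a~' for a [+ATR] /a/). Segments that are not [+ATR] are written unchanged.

j a~ o~ ɛ~ l i~ l ɛ ɛ j ɛ ɪ ɔ l

From /o/ at 3 leftward: 2 /a/ → [+ATR]; 1 /j/ transparent; word edge.
From /i/ at 6 leftward: 5 /l/ transparent; 4 /ɛ/ → [+ATR]; 3 /o/ is itself a trigger — this domain ends here.
Targets with no active source: positions 8 9 11 12 13 stay [-ATR].
[+ATR] positions on the surface: 2 3 4 6.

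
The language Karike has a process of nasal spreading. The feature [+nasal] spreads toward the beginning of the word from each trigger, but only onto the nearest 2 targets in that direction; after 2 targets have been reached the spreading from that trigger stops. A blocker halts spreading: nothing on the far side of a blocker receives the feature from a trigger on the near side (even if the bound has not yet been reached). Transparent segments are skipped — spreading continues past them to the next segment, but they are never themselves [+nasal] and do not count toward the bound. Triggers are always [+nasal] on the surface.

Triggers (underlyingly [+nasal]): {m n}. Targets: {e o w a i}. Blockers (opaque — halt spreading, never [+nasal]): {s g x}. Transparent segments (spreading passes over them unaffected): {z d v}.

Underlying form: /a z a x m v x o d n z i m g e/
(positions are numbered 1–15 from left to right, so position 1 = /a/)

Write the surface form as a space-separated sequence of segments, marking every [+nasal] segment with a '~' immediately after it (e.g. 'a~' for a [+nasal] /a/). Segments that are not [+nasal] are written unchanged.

a z a x m~ v x o~ d n~ z i~ m~ g e

From /m/ at 5 leftward: 4 /x/ blocks.
From /n/ at 10 leftward: 9 /d/ transparent; 8 /o/ → [+nasal]; 7 /x/ blocks.
From /m/ at 13 leftward: 12 /i/ → [+nasal]; 11 /z/ transparent; 10 /n/ is itself a trigger — this domain ends here.
Targets with no active source: positions 1 3 15 stay [-nasal].
[+nasal] positions on the surface: 5 8 10 12 13.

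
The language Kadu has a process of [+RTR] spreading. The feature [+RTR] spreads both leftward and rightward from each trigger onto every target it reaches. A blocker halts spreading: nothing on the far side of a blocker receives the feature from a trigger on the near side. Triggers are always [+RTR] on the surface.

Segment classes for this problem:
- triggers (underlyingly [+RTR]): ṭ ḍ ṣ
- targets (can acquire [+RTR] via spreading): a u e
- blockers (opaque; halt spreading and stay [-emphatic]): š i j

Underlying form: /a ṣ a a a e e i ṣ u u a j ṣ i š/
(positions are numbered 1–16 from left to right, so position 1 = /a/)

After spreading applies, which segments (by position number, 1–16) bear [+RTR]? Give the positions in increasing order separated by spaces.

1 2 3 4 5 6 7 9 10 11 12 14

From /ṣ/ at 2 rightward: 3 /a/ → [+RTR]; 4 /a/ → [+RTR]; 5 /a/ → [+RTR]; 6 /e/ → [+RTR]; 7 /e/ → [+RTR]; 8 /i/ blocks.
From /ṣ/ at 2 leftward: 1 /a/ → [+RTR]; word edge.
From /ṣ/ at 9 rightward: 10 /u/ → [+RTR]; 11 /u/ → [+RTR]; 12 /a/ → [+RTR]; 13 /j/ blocks.
From /ṣ/ at 9 leftward: 8 /i/ blocks.
From /ṣ/ at 14 rightward: 15 /i/ blocks.
From /ṣ/ at 14 leftward: 13 /j/ blocks.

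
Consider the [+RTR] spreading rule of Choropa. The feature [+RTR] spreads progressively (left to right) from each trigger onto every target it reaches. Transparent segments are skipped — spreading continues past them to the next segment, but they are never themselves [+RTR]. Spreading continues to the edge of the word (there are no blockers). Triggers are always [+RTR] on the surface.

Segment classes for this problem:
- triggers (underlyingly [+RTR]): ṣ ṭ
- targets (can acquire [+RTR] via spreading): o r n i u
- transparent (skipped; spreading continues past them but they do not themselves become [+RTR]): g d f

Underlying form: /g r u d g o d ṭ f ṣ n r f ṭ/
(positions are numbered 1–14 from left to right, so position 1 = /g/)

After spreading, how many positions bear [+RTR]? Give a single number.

5

From /ṭ/ at 8 rightward: 9 /f/ transparent; 10 /ṣ/ is itself a trigger — this domain ends here.
From /ṣ/ at 10 rightward: 11 /n/ → [+RTR]; 12 /r/ → [+RTR]; 13 /f/ transparent; 14 /ṭ/ is itself a trigger — this domain ends here.
From /ṭ/ at 14 rightward: word edge.
Targets with no active source: positions 2 3 6 stay [-emphatic].
[+RTR] positions on the surface: 8 10 11 12 14.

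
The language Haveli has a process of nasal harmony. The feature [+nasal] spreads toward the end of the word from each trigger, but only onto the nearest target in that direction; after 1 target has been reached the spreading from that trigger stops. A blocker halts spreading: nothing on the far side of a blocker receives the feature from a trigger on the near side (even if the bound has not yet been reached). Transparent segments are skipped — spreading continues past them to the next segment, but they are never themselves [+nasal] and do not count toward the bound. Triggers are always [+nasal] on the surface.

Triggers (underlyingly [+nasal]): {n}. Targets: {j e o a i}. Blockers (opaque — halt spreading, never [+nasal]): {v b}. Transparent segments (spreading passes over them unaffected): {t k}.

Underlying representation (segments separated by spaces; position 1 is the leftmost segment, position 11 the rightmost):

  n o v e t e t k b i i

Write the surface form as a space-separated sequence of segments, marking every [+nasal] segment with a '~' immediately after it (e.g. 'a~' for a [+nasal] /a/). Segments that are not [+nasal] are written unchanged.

From /n/ at 1 rightward: 2 /o/ → [+nasal]; bound reached.
Targets with no active source: positions 4 6 10 11 stay [-nasal].
[+nasal] positions on the surface: 1 2.

n~ o~ v e t e t k b i i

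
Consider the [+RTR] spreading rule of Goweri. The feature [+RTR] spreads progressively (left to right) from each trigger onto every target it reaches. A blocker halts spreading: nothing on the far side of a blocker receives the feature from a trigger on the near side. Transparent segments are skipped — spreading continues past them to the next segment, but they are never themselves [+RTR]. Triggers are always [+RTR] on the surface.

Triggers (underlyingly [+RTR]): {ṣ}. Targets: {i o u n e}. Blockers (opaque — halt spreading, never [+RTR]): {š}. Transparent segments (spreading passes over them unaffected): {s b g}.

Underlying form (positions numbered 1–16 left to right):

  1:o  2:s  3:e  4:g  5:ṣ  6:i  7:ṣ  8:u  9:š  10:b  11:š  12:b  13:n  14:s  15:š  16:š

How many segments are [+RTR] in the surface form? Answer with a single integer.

4

From /ṣ/ at 5 rightward: 6 /i/ → [+RTR]; 7 /ṣ/ is itself a trigger — this domain ends here.
From /ṣ/ at 7 rightward: 8 /u/ → [+RTR]; 9 /š/ blocks.
Targets with no active source: positions 1 3 13 stay [-emphatic].
[+RTR] positions on the surface: 5 6 7 8.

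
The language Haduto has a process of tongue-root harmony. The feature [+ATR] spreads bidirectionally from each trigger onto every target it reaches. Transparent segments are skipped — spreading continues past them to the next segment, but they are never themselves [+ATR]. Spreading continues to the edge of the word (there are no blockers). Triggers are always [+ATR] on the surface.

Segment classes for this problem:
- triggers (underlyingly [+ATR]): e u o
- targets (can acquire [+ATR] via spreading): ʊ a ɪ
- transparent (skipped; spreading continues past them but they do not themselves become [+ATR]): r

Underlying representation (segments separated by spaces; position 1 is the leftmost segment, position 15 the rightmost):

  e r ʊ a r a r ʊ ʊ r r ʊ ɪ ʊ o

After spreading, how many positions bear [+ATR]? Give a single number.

10

From /e/ at 1 rightward: 2 /r/ transparent; 3 /ʊ/ → [+ATR]; 4 /a/ → [+ATR]; 5 /r/ transparent; 6 /a/ → [+ATR]; 7 /r/ transparent; 8 /ʊ/ → [+ATR]; 9 /ʊ/ → [+ATR]; 10 /r/ transparent; 11 /r/ transparent; 12 /ʊ/ → [+ATR]; 13 /ɪ/ → [+ATR]; 14 /ʊ/ → [+ATR]; 15 /o/ is itself a trigger — this domain ends here.
From /e/ at 1 leftward: word edge.
From /o/ at 15 rightward: word edge.
From /o/ at 15 leftward: 14 /ʊ/ → [+ATR]; 13 /ɪ/ → [+ATR]; 12 /ʊ/ → [+ATR]; 11 /r/ transparent; 10 /r/ transparent; 9 /ʊ/ → [+ATR]; 8 /ʊ/ → [+ATR]; 7 /r/ transparent; 6 /a/ → [+ATR]; 5 /r/ transparent; 4 /a/ → [+ATR]; 3 /ʊ/ → [+ATR]; 2 /r/ transparent; 1 /e/ is itself a trigger — this domain ends here.
[+ATR] positions on the surface: 1 3 4 6 8 9 12 13 14 15.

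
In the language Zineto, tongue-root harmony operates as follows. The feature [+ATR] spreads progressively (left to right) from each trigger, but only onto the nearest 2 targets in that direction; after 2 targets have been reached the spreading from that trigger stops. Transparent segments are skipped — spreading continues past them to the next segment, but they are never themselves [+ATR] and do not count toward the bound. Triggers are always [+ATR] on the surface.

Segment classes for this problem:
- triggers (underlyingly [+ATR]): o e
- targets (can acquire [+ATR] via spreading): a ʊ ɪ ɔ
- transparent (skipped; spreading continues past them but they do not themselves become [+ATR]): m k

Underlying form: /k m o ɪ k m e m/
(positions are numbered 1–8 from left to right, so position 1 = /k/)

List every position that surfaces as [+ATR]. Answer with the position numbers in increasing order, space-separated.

3 4 7

From /o/ at 3 rightward: 4 /ɪ/ → [+ATR]; 5 /k/ transparent; 6 /m/ transparent; 7 /e/ is itself a trigger — this domain ends here.
From /e/ at 7 rightward: 8 /m/ transparent; word edge.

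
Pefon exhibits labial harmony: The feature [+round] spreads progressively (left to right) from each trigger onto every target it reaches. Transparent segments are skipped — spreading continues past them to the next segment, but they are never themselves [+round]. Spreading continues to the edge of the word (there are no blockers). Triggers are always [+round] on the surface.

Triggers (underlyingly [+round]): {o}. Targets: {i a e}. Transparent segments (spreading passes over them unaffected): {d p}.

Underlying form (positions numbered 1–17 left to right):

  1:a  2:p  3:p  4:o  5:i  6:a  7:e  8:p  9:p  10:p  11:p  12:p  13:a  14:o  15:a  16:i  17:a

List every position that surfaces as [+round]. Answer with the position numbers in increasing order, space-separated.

From /o/ at 4 rightward: 5 /i/ → [+round]; 6 /a/ → [+round]; 7 /e/ → [+round]; 8 /p/ transparent; 9 /p/ transparent; 10 /p/ transparent; 11 /p/ transparent; 12 /p/ transparent; 13 /a/ → [+round]; 14 /o/ is itself a trigger — this domain ends here.
From /o/ at 14 rightward: 15 /a/ → [+round]; 16 /i/ → [+round]; 17 /a/ → [+round]; word edge.
Target with no active source: position 1 stays [-round].

4 5 6 7 13 14 15 16 17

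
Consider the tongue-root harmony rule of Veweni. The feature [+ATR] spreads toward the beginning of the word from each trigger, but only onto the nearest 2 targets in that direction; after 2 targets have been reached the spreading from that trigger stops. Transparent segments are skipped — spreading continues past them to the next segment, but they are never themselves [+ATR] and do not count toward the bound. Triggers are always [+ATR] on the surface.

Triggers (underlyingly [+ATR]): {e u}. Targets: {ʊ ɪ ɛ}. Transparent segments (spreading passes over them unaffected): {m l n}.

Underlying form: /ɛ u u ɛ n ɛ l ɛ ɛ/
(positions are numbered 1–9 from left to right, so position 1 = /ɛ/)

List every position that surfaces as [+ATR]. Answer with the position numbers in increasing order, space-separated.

1 2 3

From /u/ at 2 leftward: 1 /ɛ/ → [+ATR]; word edge.
From /u/ at 3 leftward: 2 /u/ is itself a trigger — this domain ends here.
Targets with no active source: positions 4 6 8 9 stay [-ATR].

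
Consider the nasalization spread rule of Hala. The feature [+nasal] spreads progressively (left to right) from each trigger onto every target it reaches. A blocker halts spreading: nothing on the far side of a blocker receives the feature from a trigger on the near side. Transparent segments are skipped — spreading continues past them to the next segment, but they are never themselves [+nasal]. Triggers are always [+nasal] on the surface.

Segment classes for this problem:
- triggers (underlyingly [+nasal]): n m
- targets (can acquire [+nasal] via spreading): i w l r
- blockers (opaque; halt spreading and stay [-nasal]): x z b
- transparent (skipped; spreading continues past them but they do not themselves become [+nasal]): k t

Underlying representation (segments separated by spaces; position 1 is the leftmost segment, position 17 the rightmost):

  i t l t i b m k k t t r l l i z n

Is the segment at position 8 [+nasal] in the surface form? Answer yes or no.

no

From /m/ at 7 rightward: 8 /k/ transparent; 9 /k/ transparent; 10 /t/ transparent; 11 /t/ transparent; 12 /r/ → [+nasal]; 13 /l/ → [+nasal]; 14 /l/ → [+nasal]; 15 /i/ → [+nasal]; 16 /z/ blocks.
From /n/ at 17 rightward: word edge.
Targets with no active source: positions 1 3 5 stay [-nasal].
[+nasal] positions on the surface: 7 12 13 14 15 17.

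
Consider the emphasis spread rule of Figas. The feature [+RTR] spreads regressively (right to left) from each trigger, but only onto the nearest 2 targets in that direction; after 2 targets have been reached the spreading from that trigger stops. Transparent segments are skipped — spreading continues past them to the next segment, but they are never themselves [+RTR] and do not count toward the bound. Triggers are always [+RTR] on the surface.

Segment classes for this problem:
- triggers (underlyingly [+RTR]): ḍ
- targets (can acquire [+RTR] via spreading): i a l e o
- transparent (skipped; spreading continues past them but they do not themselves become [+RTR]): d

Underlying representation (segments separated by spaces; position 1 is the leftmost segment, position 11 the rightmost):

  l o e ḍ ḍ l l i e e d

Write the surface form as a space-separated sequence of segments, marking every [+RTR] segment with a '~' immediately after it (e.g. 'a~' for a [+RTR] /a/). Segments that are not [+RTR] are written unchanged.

l o~ e~ ḍ~ ḍ~ l l i e e d

From /ḍ/ at 4 leftward: 3 /e/ → [+RTR]; 2 /o/ → [+RTR]; bound reached.
From /ḍ/ at 5 leftward: 4 /ḍ/ is itself a trigger — this domain ends here.
Targets with no active source: positions 1 6 7 8 9 10 stay [-emphatic].
[+RTR] positions on the surface: 2 3 4 5.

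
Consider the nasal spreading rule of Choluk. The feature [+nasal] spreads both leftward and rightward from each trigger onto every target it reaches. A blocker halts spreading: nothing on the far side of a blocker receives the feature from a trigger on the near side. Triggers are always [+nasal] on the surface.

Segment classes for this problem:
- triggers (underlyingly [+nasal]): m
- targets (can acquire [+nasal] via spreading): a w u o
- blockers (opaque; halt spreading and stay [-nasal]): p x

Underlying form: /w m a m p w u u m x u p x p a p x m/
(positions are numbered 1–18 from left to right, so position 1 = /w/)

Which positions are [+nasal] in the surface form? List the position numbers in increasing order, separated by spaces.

From /m/ at 2 rightward: 3 /a/ → [+nasal]; 4 /m/ is itself a trigger — this domain ends here.
From /m/ at 2 leftward: 1 /w/ → [+nasal]; word edge.
From /m/ at 4 rightward: 5 /p/ blocks.
From /m/ at 4 leftward: 3 /a/ → [+nasal]; 2 /m/ is itself a trigger — this domain ends here.
From /m/ at 9 rightward: 10 /x/ blocks.
From /m/ at 9 leftward: 8 /u/ → [+nasal]; 7 /u/ → [+nasal]; 6 /w/ → [+nasal]; 5 /p/ blocks.
From /m/ at 18 rightward: word edge.
From /m/ at 18 leftward: 17 /x/ blocks.
Targets with no active source: positions 11 15 stay [-nasal].

1 2 3 4 6 7 8 9 18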